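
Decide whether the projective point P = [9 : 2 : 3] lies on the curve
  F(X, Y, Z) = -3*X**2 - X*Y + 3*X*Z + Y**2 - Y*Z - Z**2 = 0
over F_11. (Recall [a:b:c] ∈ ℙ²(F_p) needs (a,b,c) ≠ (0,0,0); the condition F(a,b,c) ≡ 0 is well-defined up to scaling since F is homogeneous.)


F(9,2,3) ≡ 7 (mod 11); P is NOT on the curve.

Evaluate F(9, 2, 3) term-by-term (mod 11).
  -3*X**2 ↦ -3·81·1·1 = -243
  -X*Y ↦ -1·9·2·1 = -18
  3*X*Z ↦ 3·9·1·3 = 81
  Y**2 ↦ 1·1·4·1 = 4
  -Y*Z ↦ -1·1·2·3 = -6
  -Z**2 ↦ -1·1·1·9 = -9
Sum: F(9, 2, 3) = (-243) + (-18) + (81) + (4) + (-6) + (-9) = -191.
Reducing mod 11: -191 ≡ 7 (mod 11).
Since F(a, b, c) ≡ 7 ≠ 0 (mod 11), P does NOT lie on the curve.


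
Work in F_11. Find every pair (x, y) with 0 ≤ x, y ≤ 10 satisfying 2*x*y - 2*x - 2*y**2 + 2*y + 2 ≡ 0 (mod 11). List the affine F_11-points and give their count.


Affine F_11-points: {(0, 4), (0, 8), (1, 0), (1, 2), (2, 5), (2, 9), (5, 7), (5, 10), (8, 3), (8, 6)}; count = 10.

For each of the 121 pairs (x, y) ∈ F_11², evaluate f(x, y) mod 11. Record the zeros.
  x = 0: [0↦2, 1↦2, 2↦9, 3↦1, 4↦0, 5↦6, 6↦8, 7↦6, 8↦0, 9↦1, 10↦9]  zeros at y ∈ {4, 8}
  x = 1: [0↦0, 1↦2, 2↦0, 3↦5, 4↦6, 5↦3, 6↦7, 7↦7, 8↦3, 9↦6, 10↦5]  zeros at y ∈ {0, 2}
  x = 2: [0↦9, 1↦2, 2↦2, 3↦9, 4↦1, 5↦0, 6↦6, 7↦8, 8↦6, 9↦0, 10↦1]  zeros at y ∈ {5, 9}
  x = 3: [0↦7, 1↦2, 2↦4, 3↦2, 4↦7, 5↦8, 6↦5, 7↦9, 8↦9, 9↦5, 10↦8]  zeros at y ∈ ∅
  x = 4: [0↦5, 1↦2, 2↦6, 3↦6, 4↦2, 5↦5, 6↦4, 7↦10, 8↦1, 9↦10, 10↦4]  zeros at y ∈ ∅
  x = 5: [0↦3, 1↦2, 2↦8, 3↦10, 4↦8, 5↦2, 6↦3, 7↦0, 8↦4, 9↦4, 10↦0]  zeros at y ∈ {7, 10}
  x = 6: [0↦1, 1↦2, 2↦10, 3↦3, 4↦3, 5↦10, 6↦2, 7↦1, 8↦7, 9↦9, 10↦7]  zeros at y ∈ ∅
  x = 7: [0↦10, 1↦2, 2↦1, 3↦7, 4↦9, 5↦7, 6↦1, 7↦2, 8↦10, 9↦3, 10↦3]  zeros at y ∈ ∅
  x = 8: [0↦8, 1↦2, 2↦3, 3↦0, 4↦4, 5↦4, 6↦0, 7↦3, 8↦2, 9↦8, 10↦10]  zeros at y ∈ {3, 6}
  x = 9: [0↦6, 1↦2, 2↦5, 3↦4, 4↦10, 5↦1, 6↦10, 7↦4, 8↦5, 9↦2, 10↦6]  zeros at y ∈ ∅
  x = 10: [0↦4, 1↦2, 2↦7, 3↦8, 4↦5, 5↦9, 6↦9, 7↦5, 8↦8, 9↦7, 10↦2]  zeros at y ∈ ∅
Collecting zeros: affine points = {(0, 4), (0, 8), (1, 0), (1, 2), (2, 5), (2, 9), (5, 7), (5, 10), (8, 3), (8, 6)}.
Total count |C(F_11)_aff| = 10.


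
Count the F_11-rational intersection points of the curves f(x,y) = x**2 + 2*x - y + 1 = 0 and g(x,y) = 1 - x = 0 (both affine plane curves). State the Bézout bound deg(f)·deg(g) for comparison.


Common zeros: {(1, 4)}; count = 1; Bézout bound = 2.

deg(f) = 2, deg(g) = 1, so Bézout bound = 2.
Scan x ∈ F_11. For each x, list the y ∈ F_11 with f(x, y) ≡ 0 and those with g(x, y) ≡ 0 (mod 11); the common zeros in that column are the intersection.
  x = 0: f ≡ 0 at y ∈ {1}; g ≡ 0 at y ∈ ∅; common: ∅.
  x = 1: f ≡ 0 at y ∈ {4}; g ≡ 0 at y ∈ {0, 1, 2, 3, 4, 5, 6, 7, 8, 9, 10}; common: {4}.
  x = 2: f ≡ 0 at y ∈ {9}; g ≡ 0 at y ∈ ∅; common: ∅.
  x = 3: f ≡ 0 at y ∈ {5}; g ≡ 0 at y ∈ ∅; common: ∅.
  x = 4: f ≡ 0 at y ∈ {3}; g ≡ 0 at y ∈ ∅; common: ∅.
  x = 5: f ≡ 0 at y ∈ {3}; g ≡ 0 at y ∈ ∅; common: ∅.
  x = 6: f ≡ 0 at y ∈ {5}; g ≡ 0 at y ∈ ∅; common: ∅.
  x = 7: f ≡ 0 at y ∈ {9}; g ≡ 0 at y ∈ ∅; common: ∅.
  x = 8: f ≡ 0 at y ∈ {4}; g ≡ 0 at y ∈ ∅; common: ∅.
  x = 9: f ≡ 0 at y ∈ {1}; g ≡ 0 at y ∈ ∅; common: ∅.
  x = 10: f ≡ 0 at y ∈ {0}; g ≡ 0 at y ∈ ∅; common: ∅.
Collecting: common zeros = {(1, 4)}, so the count is 1.
Comparison with the Bézout bound: 1 ≤ 2 = deg(f)·deg(g), as expected for curves with no common component (the affine F_11-count falls short of the bound because intersections may lie at infinity, over extension fields, or carry multiplicity).


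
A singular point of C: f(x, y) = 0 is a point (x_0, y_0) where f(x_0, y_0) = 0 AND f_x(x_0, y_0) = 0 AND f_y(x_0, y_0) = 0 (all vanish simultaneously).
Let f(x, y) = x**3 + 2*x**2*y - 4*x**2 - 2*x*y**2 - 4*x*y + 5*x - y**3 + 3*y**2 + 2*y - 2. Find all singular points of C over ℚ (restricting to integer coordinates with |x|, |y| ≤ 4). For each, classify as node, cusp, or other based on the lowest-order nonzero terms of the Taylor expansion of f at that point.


Singular points: {(1, 0)}; classification: node.

Compute partial derivatives:
  f_x = 3*x**2 + 4*x*y - 8*x - 2*y**2 - 4*y + 5.
  f_y = 2*x**2 - 4*x*y - 4*x - 3*y**2 + 6*y + 2.
Scan x_0 ∈ {−4, ..., 4}. For each x_0, f_y(x_0, y) is a polynomial in y; find its integer roots y ∈ {−4, ..., 4}, then test f_x and f at those candidates.
  x = -4: f_y(-4, y) = -3*y**2 + 22*y + 50; no integer root y with |y| ≤ 4.
  x = -3: f_y(-3, y) = -3*y**2 + 18*y + 32; no integer root y with |y| ≤ 4.
  x = -2: f_y(-2, y) = -3*y**2 + 14*y + 18; no integer root y with |y| ≤ 4.
  x = -1: f_y(-1, y) = -3*y**2 + 10*y + 8; vanishes at y ∈ {4}. (-1, 4): f_x = -48 ≠ 0.
  x = 0: f_y(0, y) = -3*y**2 + 6*y + 2; no integer root y with |y| ≤ 4.
  x = 1: f_y(1, y) = -3*y**2 + 2*y; vanishes at y ∈ {0}. (1, 0): f_x = 0, f = 0 — SINGULAR.
  x = 2: f_y(2, y) = -3*y**2 - 2*y + 2; no integer root y with |y| ≤ 4.
  x = 3: f_y(3, y) = -3*y**2 - 6*y + 8; no integer root y with |y| ≤ 4.
  x = 4: f_y(4, y) = -3*y**2 - 10*y + 18; no integer root y with |y| ≤ 4.
Only singular point on the grid: (1, 0).
Classify: substitute x = 1 + u, y = 0 + v and expand: f = u**3 + 2*u**2*v - u**2 - 2*u*v**2 - v**3 + v**2.
No constant or linear terms (consistent with a singular point). Quadratic part: -u**2 + v**2. Cubic part: u**3 + 2*u**2*v - 2*u*v**2 - v**3.
The quadratic part v**2 - u**2 = (v − u)(v + u) splits into two distinct linear factors, so there are two distinct tangent lines y − 0 = ±(x − 1) — this is a node (ordinary double point).
Classification: node.


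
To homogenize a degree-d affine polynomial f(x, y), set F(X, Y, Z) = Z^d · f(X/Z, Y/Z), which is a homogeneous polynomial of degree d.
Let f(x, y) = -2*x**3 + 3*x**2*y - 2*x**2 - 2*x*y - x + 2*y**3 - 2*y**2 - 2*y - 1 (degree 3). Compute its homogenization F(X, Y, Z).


F(X, Y, Z) = -2*X**3 + 3*X**2*Y - 2*X**2*Z - 2*X*Y*Z - X*Z**2 + 2*Y**3 - 2*Y**2*Z - 2*Y*Z**2 - Z**3

deg(f) = 3.
Substitute x = X/Z, y = Y/Z into f, then multiply by Z^3.
  monomial -2·x^3·y^0 ↦ -2·X^3·Y^0·Z^0.
  monomial 3·x^2·y^1 ↦ 3·X^2·Y^1·Z^0.
  monomial -2·x^2·y^0 ↦ -2·X^2·Y^0·Z^1.
  monomial -2·x^1·y^1 ↦ -2·X^1·Y^1·Z^1.
  monomial -1·x^1·y^0 ↦ -1·X^1·Y^0·Z^2.
  monomial 2·x^0·y^3 ↦ 2·X^0·Y^3·Z^0.
  monomial -2·x^0·y^2 ↦ -2·X^0·Y^2·Z^1.
  monomial -2·x^0·y^1 ↦ -2·X^0·Y^1·Z^2.
  monomial -1·x^0·y^0 ↦ -1·X^0·Y^0·Z^3.
Collecting: F(X, Y, Z) = -2*X**3 + 3*X**2*Y - 2*X**2*Z - 2*X*Y*Z - X*Z**2 + 2*Y**3 - 2*Y**2*Z - 2*Y*Z**2 - Z**3.


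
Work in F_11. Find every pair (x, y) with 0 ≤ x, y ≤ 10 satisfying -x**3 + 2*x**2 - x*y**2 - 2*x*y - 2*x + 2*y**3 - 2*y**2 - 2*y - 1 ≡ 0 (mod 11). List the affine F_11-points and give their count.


Affine F_11-points: {(1, 9), (2, 8), (3, 4), (4, 1), (5, 6)}; count = 5.

For each of the 121 pairs (x, y) ∈ F_11², evaluate f(x, y) mod 11. Record the zeros.
  x = 0: [0↦10, 1↦8, 2↦3, 3↦7, 4↦10, 5↦2, 6↦6, 7↦1, 8↦10, 9↦1, 10↦8]  zeros at y ∈ ∅
  x = 1: [0↦9, 1↦4, 2↦5, 3↦2, 4↦7, 5↦10, 6↦1, 7↦3, 8↦6, 9↦0, 10↦8]  zeros at y ∈ {9}
  x = 2: [0↦6, 1↦9, 2↦5, 3↦6, 4↦2, 5↦5, 6↦5, 7↦3, 8↦0, 9↦8, 10↦6]  zeros at y ∈ {8}
  x = 3: [0↦6, 1↦6, 2↦8, 3↦2, 4↦0, 5↦3, 6↦1, 7↦6, 8↦8, 9↦8, 10↦7]  zeros at y ∈ {4}
  x = 4: [0↦3, 1↦0, 2↦8, 3↦6, 4↦6, 5↦9, 6↦5, 7↦6, 8↦2, 9↦5, 10↦5]  zeros at y ∈ {1}
  x = 5: [0↦2, 1↦7, 2↦10, 3↦1, 4↦3, 5↦6, 6↦0, 7↦8, 8↦9, 9↦4, 10↦5]  zeros at y ∈ {6}
  x = 6: [0↦8, 1↦10, 2↦8, 3↦3, 4↦7, 5↦10, 6↦2, 7↦6, 8↦1, 9↦10, 10↦1]  zeros at y ∈ ∅
  x = 7: [0↦4, 1↦3, 2↦7, 3↦6, 4↦1, 5↦4, 6↦5, 7↦5, 8↦5, 9↦6, 10↦9]  zeros at y ∈ ∅
  x = 8: [0↦6, 1↦2, 2↦1, 3↦4, 4↦1, 5↦4, 6↦3, 7↦10, 8↦4, 9↦8, 10↦1]  zeros at y ∈ ∅
  x = 9: [0↦8, 1↦1, 2↦6, 3↦2, 4↦1, 5↦4, 6↦1, 7↦4, 8↦3, 9↦10, 10↦4]  zeros at y ∈ ∅
  x = 10: [0↦4, 1↦5, 2↦5, 3↦5, 4↦6, 5↦9, 6↦4, 7↦3, 8↦7, 9↦6, 10↦1]  zeros at y ∈ ∅
Collecting zeros: affine points = {(1, 9), (2, 8), (3, 4), (4, 1), (5, 6)}.
Total count |C(F_11)_aff| = 5.


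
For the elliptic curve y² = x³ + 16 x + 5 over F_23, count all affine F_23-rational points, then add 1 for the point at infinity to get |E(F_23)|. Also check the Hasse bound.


Affine points = {(4, 8), (4, 15), (5, 7), (5, 16), (6, 8), (6, 15), (7, 0), (8, 1), (8, 22), (9, 2), (9, 21), (12, 4), (12, 19), (13, 8), (13, 15), (14, 11), (14, 12), (15, 3), (15, 20)}; affine count = 19; |E(F_23)| = 20.

Discriminant check: Δ ∝ 4a³ + 27b² = 4·16³ + 27·5² = 4·4096 + 27·25 ≡ 16 (mod 23). Nonzero ⇒ E is nonsingular.
For each x ∈ F_23, compute rhs = x³ + 16·x + 5 mod 23, then count y ∈ F_23 with y² ≡ rhs.
  x = 0: rhs = 5, matching y values: none (0 points).
  x = 1: rhs = 22, matching y values: none (0 points).
  x = 2: rhs = 22, matching y values: none (0 points).
  x = 3: rhs = 11, matching y values: none (0 points).
  x = 4: rhs = 18, matching y values: 8, 15 (2 points).
  x = 5: rhs = 3, matching y values: 7, 16 (2 points).
  x = 6: rhs = 18, matching y values: 8, 15 (2 points).
  x = 7: rhs = 0, matching y values: 0 (1 points).
  x = 8: rhs = 1, matching y values: 1, 22 (2 points).
  x = 9: rhs = 4, matching y values: 2, 21 (2 points).
  x = 10: rhs = 15, matching y values: none (0 points).
  x = 11: rhs = 17, matching y values: none (0 points).
  x = 12: rhs = 16, matching y values: 4, 19 (2 points).
  x = 13: rhs = 18, matching y values: 8, 15 (2 points).
  x = 14: rhs = 6, matching y values: 11, 12 (2 points).
  x = 15: rhs = 9, matching y values: 3, 20 (2 points).
  x = 16: rhs = 10, matching y values: none (0 points).
  x = 17: rhs = 15, matching y values: none (0 points).
  x = 18: rhs = 7, matching y values: none (0 points).
  x = 19: rhs = 15, matching y values: none (0 points).
  x = 20: rhs = 22, matching y values: none (0 points).
  x = 21: rhs = 11, matching y values: none (0 points).
  x = 22: rhs = 11, matching y values: none (0 points).
Total affine count: 19.
Full point count |E(F_23)| = 19 + 1 = 20.
Hasse bound: |20 − (23+1)| = |-4| = 4 ≤ 2√23 ≈ 9.5917 ✓.


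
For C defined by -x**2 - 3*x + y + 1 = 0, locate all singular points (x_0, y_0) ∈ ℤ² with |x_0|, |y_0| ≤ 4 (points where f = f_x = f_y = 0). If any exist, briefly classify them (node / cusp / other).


No singular points in the scanned grid; C is smooth there.

Compute partial derivatives:
  f_x = -2*x - 3.
  f_y = 1.
f_y = 1 is a nonzero constant, so f_y never vanishes: no point (x, y) can satisfy f = f_x = f_y = 0. In particular no (x, y) ∈ {−4, ..., 4}² is singular; the curve is smooth.


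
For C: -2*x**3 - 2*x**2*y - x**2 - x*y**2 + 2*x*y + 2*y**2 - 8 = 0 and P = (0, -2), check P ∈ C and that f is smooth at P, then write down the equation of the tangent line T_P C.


Tangent line at P: -8*x - 8*y - 16 = 0.

Step 1: f(0, -2) = 0, so P lies on C.
Step 2: partial derivatives
  f_x(x, y) = -6*x**2 - 4*x*y - 2*x - y**2 + 2*y, f_y(x, y) = -2*x**2 - 2*x*y + 2*x + 4*y.
  f_x(P) = -8, f_y(P) = -8 (gradient nonzero, so P is smooth).
Step 3: tangent line at P: -8·(x − 0) + -8·(y − -2) = 0.
Expanding: -8*x - 8*y - 16 = 0.


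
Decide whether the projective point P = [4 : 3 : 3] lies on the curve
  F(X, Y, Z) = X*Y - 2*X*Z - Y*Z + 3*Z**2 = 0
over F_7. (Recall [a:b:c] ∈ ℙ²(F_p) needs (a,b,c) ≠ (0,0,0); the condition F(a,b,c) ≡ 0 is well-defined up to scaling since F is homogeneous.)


F(4,3,3) ≡ 6 (mod 7); P is NOT on the curve.

Evaluate F(4, 3, 3) term-by-term (mod 7).
  X*Y ↦ 1·4·3·1 = 12
  -2*X*Z ↦ -2·4·1·3 = -24
  -Y*Z ↦ -1·1·3·3 = -9
  3*Z**2 ↦ 3·1·1·9 = 27
Sum: F(4, 3, 3) = (12) + (-24) + (-9) + (27) = 6.
Reducing mod 7: 6 ≡ 6 (mod 7).
Since F(a, b, c) ≡ 6 ≠ 0 (mod 7), P does NOT lie on the curve.


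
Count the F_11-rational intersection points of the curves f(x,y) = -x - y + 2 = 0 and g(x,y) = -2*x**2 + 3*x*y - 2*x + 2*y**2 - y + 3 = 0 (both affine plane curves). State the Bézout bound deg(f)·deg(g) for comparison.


Common zeros: ∅; count = 0; Bézout bound = 2.

deg(f) = 1, deg(g) = 2, so Bézout bound = 2.
Scan x ∈ F_11. For each x, list the y ∈ F_11 with f(x, y) ≡ 0 and those with g(x, y) ≡ 0 (mod 11); the common zeros in that column are the intersection.
  x = 0: f ≡ 0 at y ∈ {2}; g ≡ 0 at y ∈ ∅; common: ∅.
  x = 1: f ≡ 0 at y ∈ {1}; g ≡ 0 at y ∈ {2, 8}; common: ∅.
  x = 2: f ≡ 0 at y ∈ {0}; g ≡ 0 at y ∈ {5, 9}; common: ∅.
  x = 3: f ≡ 0 at y ∈ {10}; g ≡ 0 at y ∈ {1, 6}; common: ∅.
  x = 4: f ≡ 0 at y ∈ {9}; g ≡ 0 at y ∈ ∅; common: ∅.
  x = 5: f ≡ 0 at y ∈ {8}; g ≡ 0 at y ∈ {6, 9}; common: ∅.
  x = 6: f ≡ 0 at y ∈ {7}; g ≡ 0 at y ∈ ∅; common: ∅.
  x = 7: f ≡ 0 at y ∈ {6}; g ≡ 0 at y ∈ ∅; common: ∅.
  x = 8: f ≡ 0 at y ∈ {5}; g ≡ 0 at y ∈ ∅; common: ∅.
  x = 9: f ≡ 0 at y ∈ {4}; g ≡ 0 at y ∈ ∅; common: ∅.
  x = 10: f ≡ 0 at y ∈ {3}; g ≡ 0 at y ∈ {5, 8}; common: ∅.
Collecting: common zeros = ∅, so the count is 0.
Comparison with the Bézout bound: 0 ≤ 2 = deg(f)·deg(g), as expected for curves with no common component (the affine F_11-count falls short of the bound because intersections may lie at infinity, over extension fields, or carry multiplicity).


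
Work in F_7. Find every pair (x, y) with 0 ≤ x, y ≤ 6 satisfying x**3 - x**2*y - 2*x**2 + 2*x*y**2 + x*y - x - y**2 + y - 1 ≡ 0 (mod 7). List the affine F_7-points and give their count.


Affine F_7-points: {(0, 3), (0, 5), (2, 2), (2, 3), (3, 3), (3, 5), (4, 5), (6, 1)}; count = 8.

For each of the 49 pairs (x, y) ∈ F_7², evaluate f(x, y) mod 7. Record the zeros.
  x = 0: [0↦6, 1↦6, 2↦4, 3↦0, 4↦1, 5↦0, 6↦4]  zeros at y ∈ {3, 5}
  x = 1: [0↦4, 1↦6, 2↦3, 3↦2, 4↦3, 5↦6, 6↦4]  zeros at y ∈ ∅
  x = 2: [0↦4, 1↦6, 2↦0, 3↦0, 4↦6, 5↦4, 6↦1]  zeros at y ∈ {2, 3}
  x = 3: [0↦5, 1↦5, 2↦1, 3↦0, 4↦2, 5↦0, 6↦1]  zeros at y ∈ {3, 5}
  x = 4: [0↦6, 1↦2, 2↦5, 3↦1, 4↦4, 5↦0, 6↦3]  zeros at y ∈ {5}
  x = 5: [0↦6, 1↦3, 2↦4, 3↦2, 4↦4, 5↦3, 6↦6]  zeros at y ∈ ∅
  x = 6: [0↦4, 1↦0, 2↦4, 3↦2, 4↦1, 5↦1, 6↦2]  zeros at y ∈ {1}
Collecting zeros: affine points = {(0, 3), (0, 5), (2, 2), (2, 3), (3, 3), (3, 5), (4, 5), (6, 1)}.
Total count |C(F_7)_aff| = 8.


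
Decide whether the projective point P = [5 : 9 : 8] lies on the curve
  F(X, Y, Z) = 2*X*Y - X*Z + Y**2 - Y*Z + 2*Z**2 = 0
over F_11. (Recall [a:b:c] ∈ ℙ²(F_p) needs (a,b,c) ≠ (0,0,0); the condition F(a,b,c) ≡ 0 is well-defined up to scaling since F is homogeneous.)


F(5,9,8) ≡ 0 (mod 11); P is on the curve.

Evaluate F(5, 9, 8) term-by-term (mod 11).
  2*X*Y ↦ 2·5·9·1 = 90
  -X*Z ↦ -1·5·1·8 = -40
  Y**2 ↦ 1·1·81·1 = 81
  -Y*Z ↦ -1·1·9·8 = -72
  2*Z**2 ↦ 2·1·1·64 = 128
Sum: F(5, 9, 8) = (90) + (-40) + (81) + (-72) + (128) = 187.
Reducing mod 11: 187 ≡ 0 (mod 11).
Since F(a, b, c) ≡ 0 (mod 11), P lies on the curve.


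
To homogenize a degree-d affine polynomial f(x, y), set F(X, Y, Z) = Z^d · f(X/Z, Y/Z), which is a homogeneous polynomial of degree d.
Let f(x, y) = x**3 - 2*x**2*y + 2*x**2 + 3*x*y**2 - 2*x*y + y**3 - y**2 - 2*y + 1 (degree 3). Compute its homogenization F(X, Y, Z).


F(X, Y, Z) = X**3 - 2*X**2*Y + 2*X**2*Z + 3*X*Y**2 - 2*X*Y*Z + Y**3 - Y**2*Z - 2*Y*Z**2 + Z**3

deg(f) = 3.
Substitute x = X/Z, y = Y/Z into f, then multiply by Z^3.
  monomial 1·x^3·y^0 ↦ 1·X^3·Y^0·Z^0.
  monomial -2·x^2·y^1 ↦ -2·X^2·Y^1·Z^0.
  monomial 2·x^2·y^0 ↦ 2·X^2·Y^0·Z^1.
  monomial 3·x^1·y^2 ↦ 3·X^1·Y^2·Z^0.
  monomial -2·x^1·y^1 ↦ -2·X^1·Y^1·Z^1.
  monomial 1·x^0·y^3 ↦ 1·X^0·Y^3·Z^0.
  monomial -1·x^0·y^2 ↦ -1·X^0·Y^2·Z^1.
  monomial -2·x^0·y^1 ↦ -2·X^0·Y^1·Z^2.
  monomial 1·x^0·y^0 ↦ 1·X^0·Y^0·Z^3.
Collecting: F(X, Y, Z) = X**3 - 2*X**2*Y + 2*X**2*Z + 3*X*Y**2 - 2*X*Y*Z + Y**3 - Y**2*Z - 2*Y*Z**2 + Z**3.


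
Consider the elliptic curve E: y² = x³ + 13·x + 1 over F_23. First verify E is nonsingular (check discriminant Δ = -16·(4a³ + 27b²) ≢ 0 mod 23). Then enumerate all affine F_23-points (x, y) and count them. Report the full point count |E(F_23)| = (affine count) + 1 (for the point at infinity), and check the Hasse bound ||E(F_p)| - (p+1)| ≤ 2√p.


Affine points = {(0, 1), (0, 22), (2, 9), (2, 14), (4, 5), (4, 18), (10, 2), (10, 21), (11, 7), (11, 16), (14, 11), (14, 12), (15, 11), (15, 12), (16, 2), (16, 21), (17, 11), (17, 12), (18, 8), (18, 15), (19, 0), (20, 2), (20, 21), (21, 6), (21, 17)}; affine count = 25; |E(F_23)| = 26.

Discriminant check: Δ ∝ 4a³ + 27b² = 4·13³ + 27·1² = 4·2197 + 27·1 ≡ 6 (mod 23). Nonzero ⇒ E is nonsingular.
For each x ∈ F_23, compute rhs = x³ + 13·x + 1 mod 23, then count y ∈ F_23 with y² ≡ rhs.
  x = 0: rhs = 1, matching y values: 1, 22 (2 points).
  x = 1: rhs = 15, matching y values: none (0 points).
  x = 2: rhs = 12, matching y values: 9, 14 (2 points).
  x = 3: rhs = 21, matching y values: none (0 points).
  x = 4: rhs = 2, matching y values: 5, 18 (2 points).
  x = 5: rhs = 7, matching y values: none (0 points).
  x = 6: rhs = 19, matching y values: none (0 points).
  x = 7: rhs = 21, matching y values: none (0 points).
  x = 8: rhs = 19, matching y values: none (0 points).
  x = 9: rhs = 19, matching y values: none (0 points).
  x = 10: rhs = 4, matching y values: 2, 21 (2 points).
  x = 11: rhs = 3, matching y values: 7, 16 (2 points).
  x = 12: rhs = 22, matching y values: none (0 points).
  x = 13: rhs = 21, matching y values: none (0 points).
  x = 14: rhs = 6, matching y values: 11, 12 (2 points).
  x = 15: rhs = 6, matching y values: 11, 12 (2 points).
  x = 16: rhs = 4, matching y values: 2, 21 (2 points).
  x = 17: rhs = 6, matching y values: 11, 12 (2 points).
  x = 18: rhs = 18, matching y values: 8, 15 (2 points).
  x = 19: rhs = 0, matching y values: 0 (1 points).
  x = 20: rhs = 4, matching y values: 2, 21 (2 points).
  x = 21: rhs = 13, matching y values: 6, 17 (2 points).
  x = 22: rhs = 10, matching y values: none (0 points).
Total affine count: 25.
Full point count |E(F_23)| = 25 + 1 = 26.
Hasse bound: |26 − (23+1)| = |2| = 2 ≤ 2√23 ≈ 9.5917 ✓.


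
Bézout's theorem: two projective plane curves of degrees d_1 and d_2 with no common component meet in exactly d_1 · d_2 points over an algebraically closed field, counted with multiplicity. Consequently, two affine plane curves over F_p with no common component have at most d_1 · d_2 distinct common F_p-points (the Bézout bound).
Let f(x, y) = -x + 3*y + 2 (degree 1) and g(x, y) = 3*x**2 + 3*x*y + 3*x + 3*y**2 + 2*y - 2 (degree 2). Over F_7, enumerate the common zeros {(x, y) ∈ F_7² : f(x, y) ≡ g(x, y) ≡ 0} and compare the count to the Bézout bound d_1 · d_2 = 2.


Common zeros: ∅; count = 0; Bézout bound = 2.

deg(f) = 1, deg(g) = 2, so Bézout bound = 2.
Scan x ∈ F_7. For each x, list the y ∈ F_7 with f(x, y) ≡ 0 and those with g(x, y) ≡ 0 (mod 7); the common zeros in that column are the intersection.
  x = 0: f ≡ 0 at y ∈ {4}; g ≡ 0 at y ∈ {2}; common: ∅.
  x = 1: f ≡ 0 at y ∈ {2}; g ≡ 0 at y ∈ ∅; common: ∅.
  x = 2: f ≡ 0 at y ∈ {0}; g ≡ 0 at y ∈ ∅; common: ∅.
  x = 3: f ≡ 0 at y ∈ {5}; g ≡ 0 at y ∈ {4}; common: ∅.
  x = 4: f ≡ 0 at y ∈ {3}; g ≡ 0 at y ∈ {2, 5}; common: ∅.
  x = 5: f ≡ 0 at y ∈ {1}; g ≡ 0 at y ∈ ∅; common: ∅.
  x = 6: f ≡ 0 at y ∈ {6}; g ≡ 0 at y ∈ {1, 4}; common: ∅.
Collecting: common zeros = ∅, so the count is 0.
Comparison with the Bézout bound: 0 ≤ 2 = deg(f)·deg(g), as expected for curves with no common component (the affine F_7-count falls short of the bound because intersections may lie at infinity, over extension fields, or carry multiplicity).


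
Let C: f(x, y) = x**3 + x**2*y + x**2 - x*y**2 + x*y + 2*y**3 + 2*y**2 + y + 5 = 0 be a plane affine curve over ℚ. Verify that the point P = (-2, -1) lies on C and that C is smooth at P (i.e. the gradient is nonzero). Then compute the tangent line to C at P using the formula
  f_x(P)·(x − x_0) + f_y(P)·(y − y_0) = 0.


Tangent line at P: 10*x + y + 21 = 0.

Step 1: f(-2, -1) = 0, so P lies on C.
Step 2: partial derivatives
  f_x(x, y) = 3*x**2 + 2*x*y + 2*x - y**2 + y, f_y(x, y) = x**2 - 2*x*y + x + 6*y**2 + 4*y + 1.
  f_x(P) = 10, f_y(P) = 1 (gradient nonzero, so P is smooth).
Step 3: tangent line at P: 10·(x − -2) + 1·(y − -1) = 0.
Expanding: 10*x + y + 21 = 0.


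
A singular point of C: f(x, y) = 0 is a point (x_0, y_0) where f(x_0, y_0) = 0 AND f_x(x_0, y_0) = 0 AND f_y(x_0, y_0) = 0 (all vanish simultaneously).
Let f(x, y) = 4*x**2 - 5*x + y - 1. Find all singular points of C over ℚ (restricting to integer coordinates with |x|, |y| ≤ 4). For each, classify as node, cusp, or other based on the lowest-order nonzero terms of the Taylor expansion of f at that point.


No singular points in the scanned grid; C is smooth there.

Compute partial derivatives:
  f_x = 8*x - 5.
  f_y = 1.
f_y = 1 is a nonzero constant, so f_y never vanishes: no point (x, y) can satisfy f = f_x = f_y = 0. In particular no (x, y) ∈ {−4, ..., 4}² is singular; the curve is smooth.


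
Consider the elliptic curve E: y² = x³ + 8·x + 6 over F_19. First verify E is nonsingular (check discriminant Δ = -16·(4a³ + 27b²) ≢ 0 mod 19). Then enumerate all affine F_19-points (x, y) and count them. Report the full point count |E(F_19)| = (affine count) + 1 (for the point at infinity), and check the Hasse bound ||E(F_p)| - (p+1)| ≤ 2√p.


Affine points = {(0, 5), (0, 14), (2, 7), (2, 12), (3, 0), (4, 8), (4, 11), (5, 0), (6, 2), (6, 17), (7, 5), (7, 14), (9, 3), (9, 16), (11, 0), (12, 5), (12, 14), (15, 9), (15, 10), (17, 1), (17, 18), (18, 4), (18, 15)}; affine count = 23; |E(F_19)| = 24.

Discriminant check: Δ ∝ 4a³ + 27b² = 4·8³ + 27·6² = 4·512 + 27·36 ≡ 18 (mod 19). Nonzero ⇒ E is nonsingular.
For each x ∈ F_19, compute rhs = x³ + 8·x + 6 mod 19, then count y ∈ F_19 with y² ≡ rhs.
  x = 0: rhs = 6, matching y values: 5, 14 (2 points).
  x = 1: rhs = 15, matching y values: none (0 points).
  x = 2: rhs = 11, matching y values: 7, 12 (2 points).
  x = 3: rhs = 0, matching y values: 0 (1 points).
  x = 4: rhs = 7, matching y values: 8, 11 (2 points).
  x = 5: rhs = 0, matching y values: 0 (1 points).
  x = 6: rhs = 4, matching y values: 2, 17 (2 points).
  x = 7: rhs = 6, matching y values: 5, 14 (2 points).
  x = 8: rhs = 12, matching y values: none (0 points).
  x = 9: rhs = 9, matching y values: 3, 16 (2 points).
  x = 10: rhs = 3, matching y values: none (0 points).
  x = 11: rhs = 0, matching y values: 0 (1 points).
  x = 12: rhs = 6, matching y values: 5, 14 (2 points).
  x = 13: rhs = 8, matching y values: none (0 points).
  x = 14: rhs = 12, matching y values: none (0 points).
  x = 15: rhs = 5, matching y values: 9, 10 (2 points).
  x = 16: rhs = 12, matching y values: none (0 points).
  x = 17: rhs = 1, matching y values: 1, 18 (2 points).
  x = 18: rhs = 16, matching y values: 4, 15 (2 points).
Total affine count: 23.
Full point count |E(F_19)| = 23 + 1 = 24.
Hasse bound: |24 − (19+1)| = |4| = 4 ≤ 2√19 ≈ 8.7178 ✓.


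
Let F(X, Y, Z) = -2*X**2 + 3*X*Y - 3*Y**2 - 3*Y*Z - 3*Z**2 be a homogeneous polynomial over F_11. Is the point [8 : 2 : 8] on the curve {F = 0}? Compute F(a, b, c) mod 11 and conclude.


F(8,2,8) ≡ 9 (mod 11); P is NOT on the curve.

Evaluate F(8, 2, 8) term-by-term (mod 11).
  -2*X**2 ↦ -2·64·1·1 = -128
  3*X*Y ↦ 3·8·2·1 = 48
  -3*Y**2 ↦ -3·1·4·1 = -12
  -3*Y*Z ↦ -3·1·2·8 = -48
  -3*Z**2 ↦ -3·1·1·64 = -192
Sum: F(8, 2, 8) = (-128) + (48) + (-12) + (-48) + (-192) = -332.
Reducing mod 11: -332 ≡ 9 (mod 11).
Since F(a, b, c) ≡ 9 ≠ 0 (mod 11), P does NOT lie on the curve.


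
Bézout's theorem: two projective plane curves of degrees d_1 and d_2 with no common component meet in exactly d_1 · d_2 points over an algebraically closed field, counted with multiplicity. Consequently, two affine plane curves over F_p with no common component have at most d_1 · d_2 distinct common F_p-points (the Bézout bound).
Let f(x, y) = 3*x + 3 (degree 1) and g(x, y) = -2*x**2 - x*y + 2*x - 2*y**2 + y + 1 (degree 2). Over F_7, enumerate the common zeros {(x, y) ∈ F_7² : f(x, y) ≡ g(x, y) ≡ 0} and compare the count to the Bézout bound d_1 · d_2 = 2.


Common zeros: {(6, 2), (6, 6)}; count = 2; Bézout bound = 2.

deg(f) = 1, deg(g) = 2, so Bézout bound = 2.
Scan x ∈ F_7. For each x, list the y ∈ F_7 with f(x, y) ≡ 0 and those with g(x, y) ≡ 0 (mod 7); the common zeros in that column are the intersection.
  x = 0: f ≡ 0 at y ∈ ∅; g ≡ 0 at y ∈ {1, 3}; common: ∅.
  x = 1: f ≡ 0 at y ∈ ∅; g ≡ 0 at y ∈ {2, 5}; common: ∅.
  x = 2: f ≡ 0 at y ∈ ∅; g ≡ 0 at y ∈ ∅; common: ∅.
  x = 3: f ≡ 0 at y ∈ ∅; g ≡ 0 at y ∈ {3}; common: ∅.
  x = 4: f ≡ 0 at y ∈ ∅; g ≡ 0 at y ∈ {1}; common: ∅.
  x = 5: f ≡ 0 at y ∈ ∅; g ≡ 0 at y ∈ ∅; common: ∅.
  x = 6: f ≡ 0 at y ∈ {0, 1, 2, 3, 4, 5, 6}; g ≡ 0 at y ∈ {2, 6}; common: {2, 6}.
Collecting: common zeros = {(6, 2), (6, 6)}, so the count is 2.
Comparison with the Bézout bound: 2 ≤ 2 = deg(f)·deg(g), as expected for curves with no common component (the bound is attained).


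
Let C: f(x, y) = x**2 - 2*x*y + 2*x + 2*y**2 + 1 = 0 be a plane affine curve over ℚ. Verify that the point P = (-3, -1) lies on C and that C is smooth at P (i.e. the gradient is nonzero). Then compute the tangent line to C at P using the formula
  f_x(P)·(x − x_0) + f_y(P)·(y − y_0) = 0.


Tangent line at P: -2*x + 2*y - 4 = 0.

Step 1: f(-3, -1) = 0, so P lies on C.
Step 2: partial derivatives
  f_x(x, y) = 2*x - 2*y + 2, f_y(x, y) = -2*x + 4*y.
  f_x(P) = -2, f_y(P) = 2 (gradient nonzero, so P is smooth).
Step 3: tangent line at P: -2·(x − -3) + 2·(y − -1) = 0.
Expanding: -2*x + 2*y - 4 = 0.


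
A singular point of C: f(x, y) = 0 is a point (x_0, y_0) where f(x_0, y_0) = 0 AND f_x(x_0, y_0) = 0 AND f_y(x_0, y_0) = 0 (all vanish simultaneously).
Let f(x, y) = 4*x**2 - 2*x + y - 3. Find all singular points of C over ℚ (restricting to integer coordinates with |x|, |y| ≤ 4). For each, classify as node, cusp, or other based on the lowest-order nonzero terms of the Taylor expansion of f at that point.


No singular points in the scanned grid; C is smooth there.

Compute partial derivatives:
  f_x = 8*x - 2.
  f_y = 1.
f_y = 1 is a nonzero constant, so f_y never vanishes: no point (x, y) can satisfy f = f_x = f_y = 0. In particular no (x, y) ∈ {−4, ..., 4}² is singular; the curve is smooth.


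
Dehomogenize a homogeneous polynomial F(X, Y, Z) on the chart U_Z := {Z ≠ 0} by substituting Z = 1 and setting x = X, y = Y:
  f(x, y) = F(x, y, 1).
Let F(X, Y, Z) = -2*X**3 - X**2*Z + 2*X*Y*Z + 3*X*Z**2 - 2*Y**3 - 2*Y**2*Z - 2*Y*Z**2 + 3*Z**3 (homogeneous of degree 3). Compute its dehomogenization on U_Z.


f(x, y) = -2*x**3 - x**2 + 2*x*y + 3*x - 2*y**3 - 2*y**2 - 2*y + 3

On U_Z we set Z = 1. Each monomial c·X^i·Y^j·Z^k in F becomes c·x^i·y^j·1^k = c·x^i·y^j.
Substituting Z = 1: F(X, Y, 1) = -2*x**3 - x**2 + 2*x*y + 3*x - 2*y**3 - 2*y**2 - 2*y + 3.
Note: deg(f) ≤ deg(F) = 3; strict inequality happens when F is divisible by Z (lost terms).


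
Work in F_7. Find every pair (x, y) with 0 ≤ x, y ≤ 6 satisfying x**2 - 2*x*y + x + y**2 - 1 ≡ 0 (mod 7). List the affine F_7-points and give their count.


Affine F_7-points: {(0, 1), (0, 6), (1, 1), (4, 2), (4, 6), (6, 2), (6, 3)}; count = 7.

For each of the 49 pairs (x, y) ∈ F_7², evaluate f(x, y) mod 7. Record the zeros.
  x = 0: [0↦6, 1↦0, 2↦3, 3↦1, 4↦1, 5↦3, 6↦0]  zeros at y ∈ {1, 6}
  x = 1: [0↦1, 1↦0, 2↦1, 3↦4, 4↦2, 5↦2, 6↦4]  zeros at y ∈ {1}
  x = 2: [0↦5, 1↦2, 2↦1, 3↦2, 4↦5, 5↦3, 6↦3]  zeros at y ∈ ∅
  x = 3: [0↦4, 1↦6, 2↦3, 3↦2, 4↦3, 5↦6, 6↦4]  zeros at y ∈ ∅
  x = 4: [0↦5, 1↦5, 2↦0, 3↦4, 4↦3, 5↦4, 6↦0]  zeros at y ∈ {2, 6}
  x = 5: [0↦1, 1↦6, 2↦6, 3↦1, 4↦5, 5↦4, 6↦5]  zeros at y ∈ ∅
  x = 6: [0↦6, 1↦2, 2↦0, 3↦0, 4↦2, 5↦6, 6↦5]  zeros at y ∈ {2, 3}
Collecting zeros: affine points = {(0, 1), (0, 6), (1, 1), (4, 2), (4, 6), (6, 2), (6, 3)}.
Total count |C(F_7)_aff| = 7.


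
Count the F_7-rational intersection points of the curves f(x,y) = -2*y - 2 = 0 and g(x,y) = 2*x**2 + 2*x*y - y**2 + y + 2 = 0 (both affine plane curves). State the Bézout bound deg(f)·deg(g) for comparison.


Common zeros: {(0, 6), (1, 6)}; count = 2; Bézout bound = 2.

deg(f) = 1, deg(g) = 2, so Bézout bound = 2.
Scan x ∈ F_7. For each x, list the y ∈ F_7 with f(x, y) ≡ 0 and those with g(x, y) ≡ 0 (mod 7); the common zeros in that column are the intersection.
  x = 0: f ≡ 0 at y ∈ {6}; g ≡ 0 at y ∈ {2, 6}; common: {6}.
  x = 1: f ≡ 0 at y ∈ {6}; g ≡ 0 at y ∈ {4, 6}; common: {6}.
  x = 2: f ≡ 0 at y ∈ {6}; g ≡ 0 at y ∈ {1, 4}; common: ∅.
  x = 3: f ≡ 0 at y ∈ {6}; g ≡ 0 at y ∈ ∅; common: ∅.
  x = 4: f ≡ 0 at y ∈ {6}; g ≡ 0 at y ∈ {1}; common: ∅.
  x = 5: f ≡ 0 at y ∈ {6}; g ≡ 0 at y ∈ {2}; common: ∅.
  x = 6: f ≡ 0 at y ∈ {6}; g ≡ 0 at y ∈ ∅; common: ∅.
Collecting: common zeros = {(0, 6), (1, 6)}, so the count is 2.
Comparison with the Bézout bound: 2 ≤ 2 = deg(f)·deg(g), as expected for curves with no common component (the bound is attained).


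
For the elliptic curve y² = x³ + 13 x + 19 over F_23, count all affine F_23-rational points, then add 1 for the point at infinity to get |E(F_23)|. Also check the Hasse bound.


Affine points = {(3, 4), (3, 19), (5, 5), (5, 18), (7, 4), (7, 19), (13, 4), (13, 19), (14, 1), (14, 22), (15, 1), (15, 22), (17, 1), (17, 22), (18, 6), (18, 17), (19, 8), (19, 15), (21, 10), (21, 13)}; affine count = 20; |E(F_23)| = 21.

Discriminant check: Δ ∝ 4a³ + 27b² = 4·13³ + 27·19² = 4·2197 + 27·361 ≡ 20 (mod 23). Nonzero ⇒ E is nonsingular.
For each x ∈ F_23, compute rhs = x³ + 13·x + 19 mod 23, then count y ∈ F_23 with y² ≡ rhs.
  x = 0: rhs = 19, matching y values: none (0 points).
  x = 1: rhs = 10, matching y values: none (0 points).
  x = 2: rhs = 7, matching y values: none (0 points).
  x = 3: rhs = 16, matching y values: 4, 19 (2 points).
  x = 4: rhs = 20, matching y values: none (0 points).
  x = 5: rhs = 2, matching y values: 5, 18 (2 points).
  x = 6: rhs = 14, matching y values: none (0 points).
  x = 7: rhs = 16, matching y values: 4, 19 (2 points).
  x = 8: rhs = 14, matching y values: none (0 points).
  x = 9: rhs = 14, matching y values: none (0 points).
  x = 10: rhs = 22, matching y values: none (0 points).
  x = 11: rhs = 21, matching y values: none (0 points).
  x = 12: rhs = 17, matching y values: none (0 points).
  x = 13: rhs = 16, matching y values: 4, 19 (2 points).
  x = 14: rhs = 1, matching y values: 1, 22 (2 points).
  x = 15: rhs = 1, matching y values: 1, 22 (2 points).
  x = 16: rhs = 22, matching y values: none (0 points).
  x = 17: rhs = 1, matching y values: 1, 22 (2 points).
  x = 18: rhs = 13, matching y values: 6, 17 (2 points).
  x = 19: rhs = 18, matching y values: 8, 15 (2 points).
  x = 20: rhs = 22, matching y values: none (0 points).
  x = 21: rhs = 8, matching y values: 10, 13 (2 points).
  x = 22: rhs = 5, matching y values: none (0 points).
Total affine count: 20.
Full point count |E(F_23)| = 20 + 1 = 21.
Hasse bound: |21 − (23+1)| = |-3| = 3 ≤ 2√23 ≈ 9.5917 ✓.


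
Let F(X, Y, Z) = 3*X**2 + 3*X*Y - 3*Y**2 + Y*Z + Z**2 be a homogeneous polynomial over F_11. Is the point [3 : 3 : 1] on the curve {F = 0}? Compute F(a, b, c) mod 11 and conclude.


F(3,3,1) ≡ 9 (mod 11); P is NOT on the curve.

Evaluate F(3, 3, 1) term-by-term (mod 11).
  3*X**2 ↦ 3·9·1·1 = 27
  3*X*Y ↦ 3·3·3·1 = 27
  -3*Y**2 ↦ -3·1·9·1 = -27
  Y*Z ↦ 1·1·3·1 = 3
  Z**2 ↦ 1·1·1·1 = 1
Sum: F(3, 3, 1) = (27) + (27) + (-27) + (3) + (1) = 31.
Reducing mod 11: 31 ≡ 9 (mod 11).
Since F(a, b, c) ≡ 9 ≠ 0 (mod 11), P does NOT lie on the curve.


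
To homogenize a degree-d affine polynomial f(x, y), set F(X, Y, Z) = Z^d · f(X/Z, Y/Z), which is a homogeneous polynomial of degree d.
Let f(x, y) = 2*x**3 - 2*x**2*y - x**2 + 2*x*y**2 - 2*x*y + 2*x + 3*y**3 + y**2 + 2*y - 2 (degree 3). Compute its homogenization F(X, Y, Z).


F(X, Y, Z) = 2*X**3 - 2*X**2*Y - X**2*Z + 2*X*Y**2 - 2*X*Y*Z + 2*X*Z**2 + 3*Y**3 + Y**2*Z + 2*Y*Z**2 - 2*Z**3

deg(f) = 3.
Substitute x = X/Z, y = Y/Z into f, then multiply by Z^3.
  monomial 2·x^3·y^0 ↦ 2·X^3·Y^0·Z^0.
  monomial -2·x^2·y^1 ↦ -2·X^2·Y^1·Z^0.
  monomial -1·x^2·y^0 ↦ -1·X^2·Y^0·Z^1.
  monomial 2·x^1·y^2 ↦ 2·X^1·Y^2·Z^0.
  monomial -2·x^1·y^1 ↦ -2·X^1·Y^1·Z^1.
  monomial 2·x^1·y^0 ↦ 2·X^1·Y^0·Z^2.
  monomial 3·x^0·y^3 ↦ 3·X^0·Y^3·Z^0.
  monomial 1·x^0·y^2 ↦ 1·X^0·Y^2·Z^1.
  monomial 2·x^0·y^1 ↦ 2·X^0·Y^1·Z^2.
  monomial -2·x^0·y^0 ↦ -2·X^0·Y^0·Z^3.
Collecting: F(X, Y, Z) = 2*X**3 - 2*X**2*Y - X**2*Z + 2*X*Y**2 - 2*X*Y*Z + 2*X*Z**2 + 3*Y**3 + Y**2*Z + 2*Y*Z**2 - 2*Z**3.


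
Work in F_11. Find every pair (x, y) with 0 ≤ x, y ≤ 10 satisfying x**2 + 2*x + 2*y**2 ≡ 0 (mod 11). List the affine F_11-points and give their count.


Affine F_11-points: {(0, 0), (1, 2), (1, 9), (3, 3), (3, 8), (6, 3), (6, 8), (8, 2), (8, 9), (9, 0)}; count = 10.

For each of the 121 pairs (x, y) ∈ F_11², evaluate f(x, y) mod 11. Record the zeros.
  x = 0: [0↦0, 1↦2, 2↦8, 3↦7, 4↦10, 5↦6, 6↦6, 7↦10, 8↦7, 9↦8, 10↦2]  zeros at y ∈ {0}
  x = 1: [0↦3, 1↦5, 2↦0, 3↦10, 4↦2, 5↦9, 6↦9, 7↦2, 8↦10, 9↦0, 10↦5]  zeros at y ∈ {2, 9}
  x = 2: [0↦8, 1↦10, 2↦5, 3↦4, 4↦7, 5↦3, 6↦3, 7↦7, 8↦4, 9↦5, 10↦10]  zeros at y ∈ ∅
  x = 3: [0↦4, 1↦6, 2↦1, 3↦0, 4↦3, 5↦10, 6↦10, 7↦3, 8↦0, 9↦1, 10↦6]  zeros at y ∈ {3, 8}
  x = 4: [0↦2, 1↦4, 2↦10, 3↦9, 4↦1, 5↦8, 6↦8, 7↦1, 8↦9, 9↦10, 10↦4]  zeros at y ∈ ∅
  x = 5: [0↦2, 1↦4, 2↦10, 3↦9, 4↦1, 5↦8, 6↦8, 7↦1, 8↦9, 9↦10, 10↦4]  zeros at y ∈ ∅
  x = 6: [0↦4, 1↦6, 2↦1, 3↦0, 4↦3, 5↦10, 6↦10, 7↦3, 8↦0, 9↦1, 10↦6]  zeros at y ∈ {3, 8}
  x = 7: [0↦8, 1↦10, 2↦5, 3↦4, 4↦7, 5↦3, 6↦3, 7↦7, 8↦4, 9↦5, 10↦10]  zeros at y ∈ ∅
  x = 8: [0↦3, 1↦5, 2↦0, 3↦10, 4↦2, 5↦9, 6↦9, 7↦2, 8↦10, 9↦0, 10↦5]  zeros at y ∈ {2, 9}
  x = 9: [0↦0, 1↦2, 2↦8, 3↦7, 4↦10, 5↦6, 6↦6, 7↦10, 8↦7, 9↦8, 10↦2]  zeros at y ∈ {0}
  x = 10: [0↦10, 1↦1, 2↦7, 3↦6, 4↦9, 5↦5, 6↦5, 7↦9, 8↦6, 9↦7, 10↦1]  zeros at y ∈ ∅
Collecting zeros: affine points = {(0, 0), (1, 2), (1, 9), (3, 3), (3, 8), (6, 3), (6, 8), (8, 2), (8, 9), (9, 0)}.
Total count |C(F_11)_aff| = 10.


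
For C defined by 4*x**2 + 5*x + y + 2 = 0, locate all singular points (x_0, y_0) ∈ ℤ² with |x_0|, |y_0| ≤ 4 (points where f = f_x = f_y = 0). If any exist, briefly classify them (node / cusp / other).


No singular points in the scanned grid; C is smooth there.

Compute partial derivatives:
  f_x = 8*x + 5.
  f_y = 1.
f_y = 1 is a nonzero constant, so f_y never vanishes: no point (x, y) can satisfy f = f_x = f_y = 0. In particular no (x, y) ∈ {−4, ..., 4}² is singular; the curve is smooth.


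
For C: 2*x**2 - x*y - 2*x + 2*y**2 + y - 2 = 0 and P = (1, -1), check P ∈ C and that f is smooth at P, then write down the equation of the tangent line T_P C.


Tangent line at P: 3*x - 4*y - 7 = 0.

Step 1: f(1, -1) = 0, so P lies on C.
Step 2: partial derivatives
  f_x(x, y) = 4*x - y - 2, f_y(x, y) = -x + 4*y + 1.
  f_x(P) = 3, f_y(P) = -4 (gradient nonzero, so P is smooth).
Step 3: tangent line at P: 3·(x − 1) + -4·(y − -1) = 0.
Expanding: 3*x - 4*y - 7 = 0.


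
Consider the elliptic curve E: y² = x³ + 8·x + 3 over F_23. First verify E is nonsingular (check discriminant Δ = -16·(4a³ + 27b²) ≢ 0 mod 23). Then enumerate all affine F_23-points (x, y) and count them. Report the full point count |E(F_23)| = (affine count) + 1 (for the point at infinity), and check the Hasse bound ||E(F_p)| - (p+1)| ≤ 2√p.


Affine points = {(0, 7), (0, 16), (1, 9), (1, 14), (2, 2), (2, 21), (3, 10), (3, 13), (8, 2), (8, 21), (10, 5), (10, 18), (13, 2), (13, 21), (15, 5), (15, 18), (16, 8), (16, 15), (21, 5), (21, 18)}; affine count = 20; |E(F_23)| = 21.

Discriminant check: Δ ∝ 4a³ + 27b² = 4·8³ + 27·3² = 4·512 + 27·9 ≡ 14 (mod 23). Nonzero ⇒ E is nonsingular.
For each x ∈ F_23, compute rhs = x³ + 8·x + 3 mod 23, then count y ∈ F_23 with y² ≡ rhs.
  x = 0: rhs = 3, matching y values: 7, 16 (2 points).
  x = 1: rhs = 12, matching y values: 9, 14 (2 points).
  x = 2: rhs = 4, matching y values: 2, 21 (2 points).
  x = 3: rhs = 8, matching y values: 10, 13 (2 points).
  x = 4: rhs = 7, matching y values: none (0 points).
  x = 5: rhs = 7, matching y values: none (0 points).
  x = 6: rhs = 14, matching y values: none (0 points).
  x = 7: rhs = 11, matching y values: none (0 points).
  x = 8: rhs = 4, matching y values: 2, 21 (2 points).
  x = 9: rhs = 22, matching y values: none (0 points).
  x = 10: rhs = 2, matching y values: 5, 18 (2 points).
  x = 11: rhs = 19, matching y values: none (0 points).
  x = 12: rhs = 10, matching y values: none (0 points).
  x = 13: rhs = 4, matching y values: 2, 21 (2 points).
  x = 14: rhs = 7, matching y values: none (0 points).
  x = 15: rhs = 2, matching y values: 5, 18 (2 points).
  x = 16: rhs = 18, matching y values: 8, 15 (2 points).
  x = 17: rhs = 15, matching y values: none (0 points).
  x = 18: rhs = 22, matching y values: none (0 points).
  x = 19: rhs = 22, matching y values: none (0 points).
  x = 20: rhs = 21, matching y values: none (0 points).
  x = 21: rhs = 2, matching y values: 5, 18 (2 points).
  x = 22: rhs = 17, matching y values: none (0 points).
Total affine count: 20.
Full point count |E(F_23)| = 20 + 1 = 21.
Hasse bound: |21 − (23+1)| = |-3| = 3 ≤ 2√23 ≈ 9.5917 ✓.


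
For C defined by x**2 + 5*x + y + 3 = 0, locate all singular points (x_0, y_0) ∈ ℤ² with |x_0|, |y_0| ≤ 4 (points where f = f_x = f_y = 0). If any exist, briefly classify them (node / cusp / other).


No singular points in the scanned grid; C is smooth there.

Compute partial derivatives:
  f_x = 2*x + 5.
  f_y = 1.
f_y = 1 is a nonzero constant, so f_y never vanishes: no point (x, y) can satisfy f = f_x = f_y = 0. In particular no (x, y) ∈ {−4, ..., 4}² is singular; the curve is smooth.


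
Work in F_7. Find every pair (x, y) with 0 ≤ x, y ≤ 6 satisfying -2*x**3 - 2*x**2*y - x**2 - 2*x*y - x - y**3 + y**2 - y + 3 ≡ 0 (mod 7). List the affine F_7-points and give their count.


Affine F_7-points: {(0, 4), (1, 5), (2, 2), (2, 4), (3, 0), (4, 2), (4, 4)}; count = 7.

For each of the 49 pairs (x, y) ∈ F_7², evaluate f(x, y) mod 7. Record the zeros.
  x = 0: [0↦3, 1↦2, 2↦4, 3↦3, 4↦0, 5↦3, 6↦6]  zeros at y ∈ {4}
  x = 1: [0↦6, 1↦1, 2↦6, 3↦1, 4↦1, 5↦0, 6↦6]  zeros at y ∈ {5}
  x = 2: [0↦2, 1↦3, 2↦0, 3↦1, 4↦0, 5↦5, 6↦3]  zeros at y ∈ {2, 4}
  x = 3: [0↦0, 1↦3, 2↦2, 3↦5, 4↦6, 5↦6, 6↦6]  zeros at y ∈ {0}
  x = 4: [0↦2, 1↦3, 2↦0, 3↦1, 4↦0, 5↦5, 6↦3]  zeros at y ∈ {2, 4}
  x = 5: [0↦3, 1↦5, 2↦3, 3↦5, 4↦5, 5↦4, 6↦3]  zeros at y ∈ ∅
  x = 6: [0↦5, 1↦4, 2↦6, 3↦5, 4↦2, 5↦5, 6↦1]  zeros at y ∈ ∅
Collecting zeros: affine points = {(0, 4), (1, 5), (2, 2), (2, 4), (3, 0), (4, 2), (4, 4)}.
Total count |C(F_7)_aff| = 7.
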